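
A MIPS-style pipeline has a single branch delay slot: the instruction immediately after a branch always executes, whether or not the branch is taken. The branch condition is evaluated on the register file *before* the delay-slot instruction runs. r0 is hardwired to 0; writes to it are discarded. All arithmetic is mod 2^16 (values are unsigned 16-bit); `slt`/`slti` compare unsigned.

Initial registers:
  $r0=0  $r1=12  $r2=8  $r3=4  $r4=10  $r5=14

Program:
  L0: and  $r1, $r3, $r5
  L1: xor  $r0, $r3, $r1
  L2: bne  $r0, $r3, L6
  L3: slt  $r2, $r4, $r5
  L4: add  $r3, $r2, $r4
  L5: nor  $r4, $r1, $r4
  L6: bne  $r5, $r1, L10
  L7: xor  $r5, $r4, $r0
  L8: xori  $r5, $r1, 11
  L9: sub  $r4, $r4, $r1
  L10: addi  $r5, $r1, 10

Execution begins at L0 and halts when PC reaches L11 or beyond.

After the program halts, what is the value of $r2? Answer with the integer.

  step pc=0: and  $r1, $r3, $r5  regs=(0,4,8,4,10,14)
  step pc=1: xor  $r0, $r3, $r1  regs=(0,4,8,4,10,14)
  step pc=2: bne  $r0, $r3, L6  cond=T  regs=(0,4,8,4,10,14)
  step pc=3: slt  $r2, $r4, $r5  regs=(0,4,1,4,10,14)
  step pc=6: bne  $r5, $r1, L10  cond=T  regs=(0,4,1,4,10,14)
  step pc=7: xor  $r5, $r4, $r0  regs=(0,4,1,4,10,10)
  step pc=10: addi  $r5, $r1, 10  regs=(0,4,1,4,10,14)

1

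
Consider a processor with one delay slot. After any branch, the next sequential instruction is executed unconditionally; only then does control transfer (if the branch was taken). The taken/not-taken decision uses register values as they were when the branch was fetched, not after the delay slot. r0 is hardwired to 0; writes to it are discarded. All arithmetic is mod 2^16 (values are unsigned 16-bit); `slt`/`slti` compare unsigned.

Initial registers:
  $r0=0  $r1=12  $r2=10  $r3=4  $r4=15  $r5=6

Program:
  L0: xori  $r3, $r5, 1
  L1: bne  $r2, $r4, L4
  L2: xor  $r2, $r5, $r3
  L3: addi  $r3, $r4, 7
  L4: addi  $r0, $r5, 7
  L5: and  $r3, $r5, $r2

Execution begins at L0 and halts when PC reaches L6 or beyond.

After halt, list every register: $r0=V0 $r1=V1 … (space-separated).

PC=0  xori  $r3, $r5, 1      | $r0=0 $r1=12 $r2=10 $r3=7 $r4=15 $r5=6
PC=1  bne  $r2, $r4, L4      | $r0=0 $r1=12 $r2=10 $r3=7 $r4=15 $r5=6  [TAKEN]
PC=2  xor  $r2, $r5, $r3     | $r0=0 $r1=12 $r2=1 $r3=7 $r4=15 $r5=6
PC=4  addi  $r0, $r5, 7      | $r0=0 $r1=12 $r2=1 $r3=7 $r4=15 $r5=6
PC=5  and  $r3, $r5, $r2     | $r0=0 $r1=12 $r2=1 $r3=0 $r4=15 $r5=6

$r0=0 $r1=12 $r2=1 $r3=0 $r4=15 $r5=6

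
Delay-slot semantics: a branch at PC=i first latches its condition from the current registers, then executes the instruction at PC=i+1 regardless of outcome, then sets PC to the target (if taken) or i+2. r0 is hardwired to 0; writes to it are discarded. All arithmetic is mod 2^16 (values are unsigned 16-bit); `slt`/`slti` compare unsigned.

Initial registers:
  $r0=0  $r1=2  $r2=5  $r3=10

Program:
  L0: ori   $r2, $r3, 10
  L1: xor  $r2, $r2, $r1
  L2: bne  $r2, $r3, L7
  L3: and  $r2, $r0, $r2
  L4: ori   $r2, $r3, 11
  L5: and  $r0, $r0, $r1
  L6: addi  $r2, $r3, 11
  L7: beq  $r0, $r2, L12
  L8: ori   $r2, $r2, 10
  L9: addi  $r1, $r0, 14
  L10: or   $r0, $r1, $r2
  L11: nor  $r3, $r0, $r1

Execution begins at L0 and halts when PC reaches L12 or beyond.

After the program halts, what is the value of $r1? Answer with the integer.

PC=0  ori   $r2, $r3, 10     | $r0=0 $r1=2 $r2=10 $r3=10
PC=1  xor  $r2, $r2, $r1     | $r0=0 $r1=2 $r2=8 $r3=10
PC=2  bne  $r2, $r3, L7      | $r0=0 $r1=2 $r2=8 $r3=10  [TAKEN]
PC=3  and  $r2, $r0, $r2     | $r0=0 $r1=2 $r2=0 $r3=10
PC=7  beq  $r0, $r2, L12     | $r0=0 $r1=2 $r2=0 $r3=10  [TAKEN]
PC=8  ori   $r2, $r2, 10     | $r0=0 $r1=2 $r2=10 $r3=10

2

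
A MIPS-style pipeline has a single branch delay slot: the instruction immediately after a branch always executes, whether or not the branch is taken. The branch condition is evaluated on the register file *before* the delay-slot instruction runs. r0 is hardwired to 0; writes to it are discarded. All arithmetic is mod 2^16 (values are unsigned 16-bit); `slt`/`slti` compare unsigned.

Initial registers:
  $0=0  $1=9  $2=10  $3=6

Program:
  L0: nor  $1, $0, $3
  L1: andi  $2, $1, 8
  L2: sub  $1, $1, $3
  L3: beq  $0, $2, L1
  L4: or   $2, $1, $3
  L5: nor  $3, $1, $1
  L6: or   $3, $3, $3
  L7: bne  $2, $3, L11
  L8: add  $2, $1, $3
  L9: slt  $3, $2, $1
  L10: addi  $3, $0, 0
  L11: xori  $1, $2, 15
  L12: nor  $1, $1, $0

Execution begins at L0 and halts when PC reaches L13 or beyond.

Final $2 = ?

  step pc=0: nor  $1, $0, $3  regs=(0,65529,10,6)
  step pc=1: andi  $2, $1, 8  regs=(0,65529,8,6)
  step pc=2: sub  $1, $1, $3  regs=(0,65523,8,6)
  step pc=3: beq  $0, $2, L1  cond=F  regs=(0,65523,8,6)
  step pc=4: or   $2, $1, $3  regs=(0,65523,65527,6)
  step pc=5: nor  $3, $1, $1  regs=(0,65523,65527,12)
  step pc=6: or   $3, $3, $3  regs=(0,65523,65527,12)
  step pc=7: bne  $2, $3, L11  cond=T  regs=(0,65523,65527,12)
  step pc=8: add  $2, $1, $3  regs=(0,65523,65535,12)
  step pc=11: xori  $1, $2, 15  regs=(0,65520,65535,12)
  step pc=12: nor  $1, $1, $0  regs=(0,15,65535,12)

65535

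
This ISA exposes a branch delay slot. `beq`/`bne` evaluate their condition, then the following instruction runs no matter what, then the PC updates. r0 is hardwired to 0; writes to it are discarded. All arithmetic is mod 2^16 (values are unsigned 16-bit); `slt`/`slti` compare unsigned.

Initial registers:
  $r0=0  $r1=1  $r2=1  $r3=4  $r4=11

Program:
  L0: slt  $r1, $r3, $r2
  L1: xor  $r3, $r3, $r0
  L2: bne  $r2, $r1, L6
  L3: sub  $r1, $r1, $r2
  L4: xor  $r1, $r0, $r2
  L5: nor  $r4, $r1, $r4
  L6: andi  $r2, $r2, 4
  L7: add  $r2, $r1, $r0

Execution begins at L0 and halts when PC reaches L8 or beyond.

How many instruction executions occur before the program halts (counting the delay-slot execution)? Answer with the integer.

6

[0] slt  $r1, $r3, $r2  →  {$r0:0, $r1:0, $r2:1, $r3:4, $r4:11}
[1] xor  $r3, $r3, $r0  →  {$r0:0, $r1:0, $r2:1, $r3:4, $r4:11}
[2] bne  $r2, $r1, L6  →  {$r0:0, $r1:0, $r2:1, $r3:4, $r4:11}  ⟨branch taken⟩
[3] sub  $r1, $r1, $r2  →  {$r0:0, $r1:65535, $r2:1, $r3:4, $r4:11}
[6] andi  $r2, $r2, 4  →  {$r0:0, $r1:65535, $r2:0, $r3:4, $r4:11}
[7] add  $r2, $r1, $r0  →  {$r0:0, $r1:65535, $r2:65535, $r3:4, $r4:11}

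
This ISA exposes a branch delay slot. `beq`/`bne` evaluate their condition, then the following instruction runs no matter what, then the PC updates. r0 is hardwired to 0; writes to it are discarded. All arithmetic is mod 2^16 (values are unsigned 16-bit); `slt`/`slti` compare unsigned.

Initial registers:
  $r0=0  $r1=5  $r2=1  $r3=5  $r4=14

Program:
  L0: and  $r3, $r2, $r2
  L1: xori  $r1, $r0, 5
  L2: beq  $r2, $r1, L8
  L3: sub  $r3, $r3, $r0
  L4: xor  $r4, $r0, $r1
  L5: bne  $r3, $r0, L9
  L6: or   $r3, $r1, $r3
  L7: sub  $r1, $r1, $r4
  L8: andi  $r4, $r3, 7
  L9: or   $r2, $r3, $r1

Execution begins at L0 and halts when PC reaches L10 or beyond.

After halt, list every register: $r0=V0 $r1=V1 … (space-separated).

$r0=0 $r1=5 $r2=5 $r3=5 $r4=5

#0 and  $r3, $r2, $r2 ; 0/5/1/1/14
#1 xori  $r1, $r0, 5 ; 0/5/1/1/14
#2 beq  $r2, $r1, L8 ; 0/5/1/1/14 ; →fallthru
#3 sub  $r3, $r3, $r0 ; 0/5/1/1/14
#4 xor  $r4, $r0, $r1 ; 0/5/1/1/5
#5 bne  $r3, $r0, L9 ; 0/5/1/1/5 ; →target
#6 or   $r3, $r1, $r3 ; 0/5/1/5/5
#9 or   $r2, $r3, $r1 ; 0/5/5/5/5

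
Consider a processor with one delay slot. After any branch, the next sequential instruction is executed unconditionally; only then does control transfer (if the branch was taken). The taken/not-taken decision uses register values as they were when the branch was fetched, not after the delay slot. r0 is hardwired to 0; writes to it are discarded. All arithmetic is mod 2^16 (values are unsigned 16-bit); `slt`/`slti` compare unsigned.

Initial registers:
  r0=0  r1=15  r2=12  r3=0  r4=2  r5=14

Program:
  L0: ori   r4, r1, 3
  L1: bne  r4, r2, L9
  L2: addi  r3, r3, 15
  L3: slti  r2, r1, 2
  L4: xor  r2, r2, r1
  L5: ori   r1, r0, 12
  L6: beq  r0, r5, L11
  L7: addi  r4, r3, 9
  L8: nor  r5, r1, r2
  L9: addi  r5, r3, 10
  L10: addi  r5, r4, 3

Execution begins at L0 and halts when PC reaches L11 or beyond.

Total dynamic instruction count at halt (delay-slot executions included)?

5

#0 ori   r4, r1, 3 ; 0/15/12/0/15/14
#1 bne  r4, r2, L9 ; 0/15/12/0/15/14 ; →target
#2 addi  r3, r3, 15 ; 0/15/12/15/15/14
#9 addi  r5, r3, 10 ; 0/15/12/15/15/25
#10 addi  r5, r4, 3 ; 0/15/12/15/15/18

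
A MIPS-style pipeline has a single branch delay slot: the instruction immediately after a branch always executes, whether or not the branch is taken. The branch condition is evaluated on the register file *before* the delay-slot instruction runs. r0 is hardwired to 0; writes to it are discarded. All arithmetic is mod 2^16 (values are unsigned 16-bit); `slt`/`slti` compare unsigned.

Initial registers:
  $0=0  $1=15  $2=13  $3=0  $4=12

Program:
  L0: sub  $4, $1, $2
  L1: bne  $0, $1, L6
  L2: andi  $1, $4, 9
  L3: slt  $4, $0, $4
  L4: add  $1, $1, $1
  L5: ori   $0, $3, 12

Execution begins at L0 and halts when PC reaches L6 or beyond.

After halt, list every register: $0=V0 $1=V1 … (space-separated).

PC=0  sub  $4, $1, $2        | $0=0 $1=15 $2=13 $3=0 $4=2
PC=1  bne  $0, $1, L6        | $0=0 $1=15 $2=13 $3=0 $4=2  [TAKEN]
PC=2  andi  $1, $4, 9        | $0=0 $1=0 $2=13 $3=0 $4=2

$0=0 $1=0 $2=13 $3=0 $4=2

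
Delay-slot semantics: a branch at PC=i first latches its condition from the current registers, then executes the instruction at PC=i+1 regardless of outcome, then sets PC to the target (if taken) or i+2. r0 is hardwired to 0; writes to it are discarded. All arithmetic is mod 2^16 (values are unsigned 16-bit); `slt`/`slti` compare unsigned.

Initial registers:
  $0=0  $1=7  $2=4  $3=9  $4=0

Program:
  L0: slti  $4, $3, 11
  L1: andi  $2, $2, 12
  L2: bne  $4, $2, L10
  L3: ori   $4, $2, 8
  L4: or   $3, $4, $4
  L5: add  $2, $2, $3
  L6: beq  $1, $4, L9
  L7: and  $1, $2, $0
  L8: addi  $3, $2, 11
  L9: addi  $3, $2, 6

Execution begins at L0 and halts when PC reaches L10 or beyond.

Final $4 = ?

12

[0] slti  $4, $3, 11  →  {$0:0, $1:7, $2:4, $3:9, $4:1}
[1] andi  $2, $2, 12  →  {$0:0, $1:7, $2:4, $3:9, $4:1}
[2] bne  $4, $2, L10  →  {$0:0, $1:7, $2:4, $3:9, $4:1}  ⟨branch taken⟩
[3] ori   $4, $2, 8  →  {$0:0, $1:7, $2:4, $3:9, $4:12}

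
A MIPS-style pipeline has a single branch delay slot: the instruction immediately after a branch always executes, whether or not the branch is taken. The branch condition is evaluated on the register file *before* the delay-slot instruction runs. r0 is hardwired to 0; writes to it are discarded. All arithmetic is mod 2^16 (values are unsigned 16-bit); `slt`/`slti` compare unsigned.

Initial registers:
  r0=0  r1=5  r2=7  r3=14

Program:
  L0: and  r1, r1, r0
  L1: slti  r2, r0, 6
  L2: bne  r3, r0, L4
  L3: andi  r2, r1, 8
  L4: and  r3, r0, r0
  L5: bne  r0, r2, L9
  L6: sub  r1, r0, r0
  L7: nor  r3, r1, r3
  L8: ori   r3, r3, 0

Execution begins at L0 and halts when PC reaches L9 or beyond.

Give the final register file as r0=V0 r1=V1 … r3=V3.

  step pc=0: and  r1, r1, r0  regs=(0,0,7,14)
  step pc=1: slti  r2, r0, 6  regs=(0,0,1,14)
  step pc=2: bne  r3, r0, L4  cond=T  regs=(0,0,1,14)
  step pc=3: andi  r2, r1, 8  regs=(0,0,0,14)
  step pc=4: and  r3, r0, r0  regs=(0,0,0,0)
  step pc=5: bne  r0, r2, L9  cond=F  regs=(0,0,0,0)
  step pc=6: sub  r1, r0, r0  regs=(0,0,0,0)
  step pc=7: nor  r3, r1, r3  regs=(0,0,0,65535)
  step pc=8: ori   r3, r3, 0  regs=(0,0,0,65535)

r0=0 r1=0 r2=0 r3=65535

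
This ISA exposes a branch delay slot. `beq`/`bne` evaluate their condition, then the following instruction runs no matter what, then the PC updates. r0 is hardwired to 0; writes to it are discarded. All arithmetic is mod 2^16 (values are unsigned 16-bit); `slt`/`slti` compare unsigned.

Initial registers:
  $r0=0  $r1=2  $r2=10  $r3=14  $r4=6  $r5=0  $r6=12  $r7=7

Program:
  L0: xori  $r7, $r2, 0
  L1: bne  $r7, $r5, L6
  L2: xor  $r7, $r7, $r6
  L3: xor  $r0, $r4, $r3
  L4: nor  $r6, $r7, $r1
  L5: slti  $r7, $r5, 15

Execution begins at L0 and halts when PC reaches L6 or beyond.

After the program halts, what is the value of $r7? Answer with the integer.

6

  step pc=0: xori  $r7, $r2, 0  regs=(0,2,10,14,6,0,12,10)
  step pc=1: bne  $r7, $r5, L6  cond=T  regs=(0,2,10,14,6,0,12,10)
  step pc=2: xor  $r7, $r7, $r6  regs=(0,2,10,14,6,0,12,6)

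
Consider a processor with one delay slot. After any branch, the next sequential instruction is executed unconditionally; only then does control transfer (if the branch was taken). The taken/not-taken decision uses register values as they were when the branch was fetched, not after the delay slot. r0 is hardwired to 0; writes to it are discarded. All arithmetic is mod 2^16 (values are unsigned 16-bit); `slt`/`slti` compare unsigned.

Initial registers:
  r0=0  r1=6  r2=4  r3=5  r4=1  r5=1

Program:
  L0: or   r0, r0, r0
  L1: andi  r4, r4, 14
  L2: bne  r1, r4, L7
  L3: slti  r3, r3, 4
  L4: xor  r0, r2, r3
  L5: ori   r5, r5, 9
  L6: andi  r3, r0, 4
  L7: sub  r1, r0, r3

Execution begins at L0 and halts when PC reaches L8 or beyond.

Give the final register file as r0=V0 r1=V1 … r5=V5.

[0] or   r0, r0, r0  →  {r0:0, r1:6, r2:4, r3:5, r4:1, r5:1}
[1] andi  r4, r4, 14  →  {r0:0, r1:6, r2:4, r3:5, r4:0, r5:1}
[2] bne  r1, r4, L7  →  {r0:0, r1:6, r2:4, r3:5, r4:0, r5:1}  ⟨branch taken⟩
[3] slti  r3, r3, 4  →  {r0:0, r1:6, r2:4, r3:0, r4:0, r5:1}
[7] sub  r1, r0, r3  →  {r0:0, r1:0, r2:4, r3:0, r4:0, r5:1}

r0=0 r1=0 r2=4 r3=0 r4=0 r5=1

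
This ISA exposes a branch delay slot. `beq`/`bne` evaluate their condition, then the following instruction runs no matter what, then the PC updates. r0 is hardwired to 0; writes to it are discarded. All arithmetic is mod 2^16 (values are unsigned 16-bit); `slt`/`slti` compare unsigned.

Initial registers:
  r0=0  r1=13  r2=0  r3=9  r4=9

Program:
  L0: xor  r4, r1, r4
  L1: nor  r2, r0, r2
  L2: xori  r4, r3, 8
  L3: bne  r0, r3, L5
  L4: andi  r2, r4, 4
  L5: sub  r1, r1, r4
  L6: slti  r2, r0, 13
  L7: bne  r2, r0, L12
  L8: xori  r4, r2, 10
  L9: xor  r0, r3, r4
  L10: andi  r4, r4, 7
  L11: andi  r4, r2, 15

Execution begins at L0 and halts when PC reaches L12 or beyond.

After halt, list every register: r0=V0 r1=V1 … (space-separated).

#0 xor  r4, r1, r4 ; 0/13/0/9/4
#1 nor  r2, r0, r2 ; 0/13/65535/9/4
#2 xori  r4, r3, 8 ; 0/13/65535/9/1
#3 bne  r0, r3, L5 ; 0/13/65535/9/1 ; →target
#4 andi  r2, r4, 4 ; 0/13/0/9/1
#5 sub  r1, r1, r4 ; 0/12/0/9/1
#6 slti  r2, r0, 13 ; 0/12/1/9/1
#7 bne  r2, r0, L12 ; 0/12/1/9/1 ; →target
#8 xori  r4, r2, 10 ; 0/12/1/9/11

r0=0 r1=12 r2=1 r3=9 r4=11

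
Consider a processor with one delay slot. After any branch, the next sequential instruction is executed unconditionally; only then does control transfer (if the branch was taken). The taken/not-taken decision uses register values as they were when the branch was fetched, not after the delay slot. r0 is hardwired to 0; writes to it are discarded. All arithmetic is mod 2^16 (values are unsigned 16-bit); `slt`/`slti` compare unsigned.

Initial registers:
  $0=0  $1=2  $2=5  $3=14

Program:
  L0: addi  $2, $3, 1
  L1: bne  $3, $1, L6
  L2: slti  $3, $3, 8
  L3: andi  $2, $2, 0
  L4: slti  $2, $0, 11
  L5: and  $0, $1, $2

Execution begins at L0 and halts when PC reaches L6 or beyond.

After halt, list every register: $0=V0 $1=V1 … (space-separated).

#0 addi  $2, $3, 1 ; 0/2/15/14
#1 bne  $3, $1, L6 ; 0/2/15/14 ; →target
#2 slti  $3, $3, 8 ; 0/2/15/0

$0=0 $1=2 $2=15 $3=0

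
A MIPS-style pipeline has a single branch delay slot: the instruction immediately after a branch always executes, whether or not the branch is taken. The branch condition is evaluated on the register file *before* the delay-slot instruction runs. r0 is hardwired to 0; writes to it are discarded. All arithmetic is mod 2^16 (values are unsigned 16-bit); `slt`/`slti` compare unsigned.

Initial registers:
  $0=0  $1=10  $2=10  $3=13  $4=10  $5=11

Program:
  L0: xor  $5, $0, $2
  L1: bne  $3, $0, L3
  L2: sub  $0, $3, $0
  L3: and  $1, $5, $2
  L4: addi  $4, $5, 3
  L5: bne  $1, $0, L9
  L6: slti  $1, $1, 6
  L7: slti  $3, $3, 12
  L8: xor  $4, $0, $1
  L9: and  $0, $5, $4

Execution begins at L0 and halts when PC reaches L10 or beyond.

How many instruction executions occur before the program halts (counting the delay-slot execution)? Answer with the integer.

  step pc=0: xor  $5, $0, $2  regs=(0,10,10,13,10,10)
  step pc=1: bne  $3, $0, L3  cond=T  regs=(0,10,10,13,10,10)
  step pc=2: sub  $0, $3, $0  regs=(0,10,10,13,10,10)
  step pc=3: and  $1, $5, $2  regs=(0,10,10,13,10,10)
  step pc=4: addi  $4, $5, 3  regs=(0,10,10,13,13,10)
  step pc=5: bne  $1, $0, L9  cond=T  regs=(0,10,10,13,13,10)
  step pc=6: slti  $1, $1, 6  regs=(0,0,10,13,13,10)
  step pc=9: and  $0, $5, $4  regs=(0,0,10,13,13,10)

8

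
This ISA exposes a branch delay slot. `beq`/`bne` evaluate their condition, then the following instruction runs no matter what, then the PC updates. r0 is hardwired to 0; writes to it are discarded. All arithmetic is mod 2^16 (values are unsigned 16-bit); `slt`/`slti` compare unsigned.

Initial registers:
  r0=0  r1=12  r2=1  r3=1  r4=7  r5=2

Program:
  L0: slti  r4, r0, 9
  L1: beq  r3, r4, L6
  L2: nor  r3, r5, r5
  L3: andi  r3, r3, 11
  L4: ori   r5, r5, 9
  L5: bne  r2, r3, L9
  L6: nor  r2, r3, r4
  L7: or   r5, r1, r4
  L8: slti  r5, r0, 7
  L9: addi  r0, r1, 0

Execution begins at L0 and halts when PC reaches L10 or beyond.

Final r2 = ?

2

#0 slti  r4, r0, 9 ; 0/12/1/1/1/2
#1 beq  r3, r4, L6 ; 0/12/1/1/1/2 ; →target
#2 nor  r3, r5, r5 ; 0/12/1/65533/1/2
#6 nor  r2, r3, r4 ; 0/12/2/65533/1/2
#7 or   r5, r1, r4 ; 0/12/2/65533/1/13
#8 slti  r5, r0, 7 ; 0/12/2/65533/1/1
#9 addi  r0, r1, 0 ; 0/12/2/65533/1/1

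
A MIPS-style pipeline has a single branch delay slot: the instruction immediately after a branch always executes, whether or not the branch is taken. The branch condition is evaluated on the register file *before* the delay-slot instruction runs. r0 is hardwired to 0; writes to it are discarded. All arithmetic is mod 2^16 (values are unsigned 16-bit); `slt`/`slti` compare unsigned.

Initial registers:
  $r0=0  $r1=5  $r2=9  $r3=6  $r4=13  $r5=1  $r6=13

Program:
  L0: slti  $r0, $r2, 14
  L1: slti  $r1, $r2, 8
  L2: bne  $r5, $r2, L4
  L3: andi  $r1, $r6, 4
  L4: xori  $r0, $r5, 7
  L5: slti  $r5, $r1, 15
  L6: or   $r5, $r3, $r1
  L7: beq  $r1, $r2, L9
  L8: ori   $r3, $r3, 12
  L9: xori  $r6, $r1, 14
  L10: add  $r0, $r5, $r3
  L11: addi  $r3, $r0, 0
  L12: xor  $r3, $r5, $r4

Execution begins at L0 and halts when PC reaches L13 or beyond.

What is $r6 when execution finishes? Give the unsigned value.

10

#0 slti  $r0, $r2, 14 ; 0/5/9/6/13/1/13
#1 slti  $r1, $r2, 8 ; 0/0/9/6/13/1/13
#2 bne  $r5, $r2, L4 ; 0/0/9/6/13/1/13 ; →target
#3 andi  $r1, $r6, 4 ; 0/4/9/6/13/1/13
#4 xori  $r0, $r5, 7 ; 0/4/9/6/13/1/13
#5 slti  $r5, $r1, 15 ; 0/4/9/6/13/1/13
#6 or   $r5, $r3, $r1 ; 0/4/9/6/13/6/13
#7 beq  $r1, $r2, L9 ; 0/4/9/6/13/6/13 ; →fallthru
#8 ori   $r3, $r3, 12 ; 0/4/9/14/13/6/13
#9 xori  $r6, $r1, 14 ; 0/4/9/14/13/6/10
#10 add  $r0, $r5, $r3 ; 0/4/9/14/13/6/10
#11 addi  $r3, $r0, 0 ; 0/4/9/0/13/6/10
#12 xor  $r3, $r5, $r4 ; 0/4/9/11/13/6/10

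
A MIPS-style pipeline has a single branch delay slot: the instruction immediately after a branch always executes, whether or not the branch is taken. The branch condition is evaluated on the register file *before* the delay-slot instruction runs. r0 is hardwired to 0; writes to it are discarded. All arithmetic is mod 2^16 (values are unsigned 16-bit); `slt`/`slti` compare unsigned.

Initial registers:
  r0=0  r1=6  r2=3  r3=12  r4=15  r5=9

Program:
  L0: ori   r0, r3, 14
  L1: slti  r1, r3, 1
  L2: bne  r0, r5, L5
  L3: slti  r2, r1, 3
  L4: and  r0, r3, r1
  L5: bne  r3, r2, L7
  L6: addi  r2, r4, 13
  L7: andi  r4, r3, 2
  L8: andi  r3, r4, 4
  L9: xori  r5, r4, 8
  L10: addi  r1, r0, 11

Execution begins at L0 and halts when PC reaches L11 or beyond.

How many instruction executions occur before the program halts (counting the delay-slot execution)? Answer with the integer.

PC=0  ori   r0, r3, 14       | r0=0 r1=6 r2=3 r3=12 r4=15 r5=9
PC=1  slti  r1, r3, 1        | r0=0 r1=0 r2=3 r3=12 r4=15 r5=9
PC=2  bne  r0, r5, L5        | r0=0 r1=0 r2=3 r3=12 r4=15 r5=9  [TAKEN]
PC=3  slti  r2, r1, 3        | r0=0 r1=0 r2=1 r3=12 r4=15 r5=9
PC=5  bne  r3, r2, L7        | r0=0 r1=0 r2=1 r3=12 r4=15 r5=9  [TAKEN]
PC=6  addi  r2, r4, 13       | r0=0 r1=0 r2=28 r3=12 r4=15 r5=9
PC=7  andi  r4, r3, 2        | r0=0 r1=0 r2=28 r3=12 r4=0 r5=9
PC=8  andi  r3, r4, 4        | r0=0 r1=0 r2=28 r3=0 r4=0 r5=9
PC=9  xori  r5, r4, 8        | r0=0 r1=0 r2=28 r3=0 r4=0 r5=8
PC=10 addi  r1, r0, 11       | r0=0 r1=11 r2=28 r3=0 r4=0 r5=8

10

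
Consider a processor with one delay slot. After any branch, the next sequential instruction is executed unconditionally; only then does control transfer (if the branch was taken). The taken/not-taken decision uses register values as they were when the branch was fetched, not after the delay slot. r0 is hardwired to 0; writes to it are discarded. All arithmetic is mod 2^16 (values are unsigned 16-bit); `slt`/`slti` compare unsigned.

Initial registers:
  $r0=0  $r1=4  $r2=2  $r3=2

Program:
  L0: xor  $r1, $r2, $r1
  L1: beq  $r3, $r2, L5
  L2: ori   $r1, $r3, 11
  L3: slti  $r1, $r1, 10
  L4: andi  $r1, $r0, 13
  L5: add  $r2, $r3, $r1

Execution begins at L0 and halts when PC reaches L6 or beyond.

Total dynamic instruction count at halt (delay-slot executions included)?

4

#0 xor  $r1, $r2, $r1 ; 0/6/2/2
#1 beq  $r3, $r2, L5 ; 0/6/2/2 ; →target
#2 ori   $r1, $r3, 11 ; 0/11/2/2
#5 add  $r2, $r3, $r1 ; 0/11/13/2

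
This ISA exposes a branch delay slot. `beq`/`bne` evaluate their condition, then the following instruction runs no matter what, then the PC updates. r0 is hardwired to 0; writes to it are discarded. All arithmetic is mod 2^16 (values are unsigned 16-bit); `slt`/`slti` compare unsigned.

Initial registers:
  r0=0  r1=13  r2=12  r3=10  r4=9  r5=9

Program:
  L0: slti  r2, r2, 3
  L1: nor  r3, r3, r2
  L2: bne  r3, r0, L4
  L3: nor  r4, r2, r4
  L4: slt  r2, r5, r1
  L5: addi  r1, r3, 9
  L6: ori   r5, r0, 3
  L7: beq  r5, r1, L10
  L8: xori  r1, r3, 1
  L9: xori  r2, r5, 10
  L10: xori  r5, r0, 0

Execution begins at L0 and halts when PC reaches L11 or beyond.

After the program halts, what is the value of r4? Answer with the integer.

PC=0  slti  r2, r2, 3        | r0=0 r1=13 r2=0 r3=10 r4=9 r5=9
PC=1  nor  r3, r3, r2        | r0=0 r1=13 r2=0 r3=65525 r4=9 r5=9
PC=2  bne  r3, r0, L4        | r0=0 r1=13 r2=0 r3=65525 r4=9 r5=9  [TAKEN]
PC=3  nor  r4, r2, r4        | r0=0 r1=13 r2=0 r3=65525 r4=65526 r5=9
PC=4  slt  r2, r5, r1        | r0=0 r1=13 r2=1 r3=65525 r4=65526 r5=9
PC=5  addi  r1, r3, 9        | r0=0 r1=65534 r2=1 r3=65525 r4=65526 r5=9
PC=6  ori   r5, r0, 3        | r0=0 r1=65534 r2=1 r3=65525 r4=65526 r5=3
PC=7  beq  r5, r1, L10       | r0=0 r1=65534 r2=1 r3=65525 r4=65526 r5=3  [not taken]
PC=8  xori  r1, r3, 1        | r0=0 r1=65524 r2=1 r3=65525 r4=65526 r5=3
PC=9  xori  r2, r5, 10       | r0=0 r1=65524 r2=9 r3=65525 r4=65526 r5=3
PC=10 xori  r5, r0, 0        | r0=0 r1=65524 r2=9 r3=65525 r4=65526 r5=0

65526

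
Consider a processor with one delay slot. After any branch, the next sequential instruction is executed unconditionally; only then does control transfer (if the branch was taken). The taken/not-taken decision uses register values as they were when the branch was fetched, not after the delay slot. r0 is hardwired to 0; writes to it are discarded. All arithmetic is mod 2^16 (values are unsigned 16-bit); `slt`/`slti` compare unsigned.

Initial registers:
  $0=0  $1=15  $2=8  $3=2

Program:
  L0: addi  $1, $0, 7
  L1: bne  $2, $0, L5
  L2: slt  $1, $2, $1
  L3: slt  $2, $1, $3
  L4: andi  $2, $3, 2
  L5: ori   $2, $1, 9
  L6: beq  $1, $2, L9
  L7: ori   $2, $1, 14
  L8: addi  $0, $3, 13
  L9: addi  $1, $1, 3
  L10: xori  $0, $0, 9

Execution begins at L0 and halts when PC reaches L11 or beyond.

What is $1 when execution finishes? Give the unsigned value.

3

  step pc=0: addi  $1, $0, 7  regs=(0,7,8,2)
  step pc=1: bne  $2, $0, L5  cond=T  regs=(0,7,8,2)
  step pc=2: slt  $1, $2, $1  regs=(0,0,8,2)
  step pc=5: ori   $2, $1, 9  regs=(0,0,9,2)
  step pc=6: beq  $1, $2, L9  cond=F  regs=(0,0,9,2)
  step pc=7: ori   $2, $1, 14  regs=(0,0,14,2)
  step pc=8: addi  $0, $3, 13  regs=(0,0,14,2)
  step pc=9: addi  $1, $1, 3  regs=(0,3,14,2)
  step pc=10: xori  $0, $0, 9  regs=(0,3,14,2)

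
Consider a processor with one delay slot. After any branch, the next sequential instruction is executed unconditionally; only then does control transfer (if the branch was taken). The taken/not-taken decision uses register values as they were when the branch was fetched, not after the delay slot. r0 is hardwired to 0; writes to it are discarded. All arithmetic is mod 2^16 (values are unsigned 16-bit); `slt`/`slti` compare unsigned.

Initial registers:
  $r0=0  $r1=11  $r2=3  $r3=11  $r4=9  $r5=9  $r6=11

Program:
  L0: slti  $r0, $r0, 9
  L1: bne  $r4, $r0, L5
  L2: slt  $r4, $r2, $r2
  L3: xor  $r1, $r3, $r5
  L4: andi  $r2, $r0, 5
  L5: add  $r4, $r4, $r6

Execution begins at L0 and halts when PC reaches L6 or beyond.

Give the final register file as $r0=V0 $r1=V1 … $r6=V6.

$r0=0 $r1=11 $r2=3 $r3=11 $r4=11 $r5=9 $r6=11

PC=0  slti  $r0, $r0, 9      | $r0=0 $r1=11 $r2=3 $r3=11 $r4=9 $r5=9 $r6=11
PC=1  bne  $r4, $r0, L5      | $r0=0 $r1=11 $r2=3 $r3=11 $r4=9 $r5=9 $r6=11  [TAKEN]
PC=2  slt  $r4, $r2, $r2     | $r0=0 $r1=11 $r2=3 $r3=11 $r4=0 $r5=9 $r6=11
PC=5  add  $r4, $r4, $r6     | $r0=0 $r1=11 $r2=3 $r3=11 $r4=11 $r5=9 $r6=11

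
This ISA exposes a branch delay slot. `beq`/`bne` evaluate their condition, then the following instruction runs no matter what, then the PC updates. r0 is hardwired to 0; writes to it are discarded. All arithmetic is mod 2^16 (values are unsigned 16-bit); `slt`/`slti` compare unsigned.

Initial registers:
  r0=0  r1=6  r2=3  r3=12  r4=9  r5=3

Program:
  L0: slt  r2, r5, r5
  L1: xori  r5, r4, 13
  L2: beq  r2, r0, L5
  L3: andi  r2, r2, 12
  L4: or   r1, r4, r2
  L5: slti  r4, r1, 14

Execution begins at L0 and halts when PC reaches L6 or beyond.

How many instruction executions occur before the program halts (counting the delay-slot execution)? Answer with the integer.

[0] slt  r2, r5, r5  →  {r0:0, r1:6, r2:0, r3:12, r4:9, r5:3}
[1] xori  r5, r4, 13  →  {r0:0, r1:6, r2:0, r3:12, r4:9, r5:4}
[2] beq  r2, r0, L5  →  {r0:0, r1:6, r2:0, r3:12, r4:9, r5:4}  ⟨branch taken⟩
[3] andi  r2, r2, 12  →  {r0:0, r1:6, r2:0, r3:12, r4:9, r5:4}
[5] slti  r4, r1, 14  →  {r0:0, r1:6, r2:0, r3:12, r4:1, r5:4}

5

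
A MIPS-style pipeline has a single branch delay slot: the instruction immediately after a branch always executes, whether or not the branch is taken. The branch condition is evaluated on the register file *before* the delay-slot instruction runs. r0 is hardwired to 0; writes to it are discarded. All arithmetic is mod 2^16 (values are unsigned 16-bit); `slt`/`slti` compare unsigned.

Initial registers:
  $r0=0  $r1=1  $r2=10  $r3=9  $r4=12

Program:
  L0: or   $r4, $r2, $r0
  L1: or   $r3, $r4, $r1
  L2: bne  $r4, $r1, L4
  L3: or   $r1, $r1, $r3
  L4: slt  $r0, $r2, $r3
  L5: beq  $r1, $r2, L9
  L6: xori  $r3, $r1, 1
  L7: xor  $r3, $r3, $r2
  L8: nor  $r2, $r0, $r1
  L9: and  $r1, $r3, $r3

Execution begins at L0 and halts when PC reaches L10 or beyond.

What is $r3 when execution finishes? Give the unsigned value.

  step pc=0: or   $r4, $r2, $r0  regs=(0,1,10,9,10)
  step pc=1: or   $r3, $r4, $r1  regs=(0,1,10,11,10)
  step pc=2: bne  $r4, $r1, L4  cond=T  regs=(0,1,10,11,10)
  step pc=3: or   $r1, $r1, $r3  regs=(0,11,10,11,10)
  step pc=4: slt  $r0, $r2, $r3  regs=(0,11,10,11,10)
  step pc=5: beq  $r1, $r2, L9  cond=F  regs=(0,11,10,11,10)
  step pc=6: xori  $r3, $r1, 1  regs=(0,11,10,10,10)
  step pc=7: xor  $r3, $r3, $r2  regs=(0,11,10,0,10)
  step pc=8: nor  $r2, $r0, $r1  regs=(0,11,65524,0,10)
  step pc=9: and  $r1, $r3, $r3  regs=(0,0,65524,0,10)

0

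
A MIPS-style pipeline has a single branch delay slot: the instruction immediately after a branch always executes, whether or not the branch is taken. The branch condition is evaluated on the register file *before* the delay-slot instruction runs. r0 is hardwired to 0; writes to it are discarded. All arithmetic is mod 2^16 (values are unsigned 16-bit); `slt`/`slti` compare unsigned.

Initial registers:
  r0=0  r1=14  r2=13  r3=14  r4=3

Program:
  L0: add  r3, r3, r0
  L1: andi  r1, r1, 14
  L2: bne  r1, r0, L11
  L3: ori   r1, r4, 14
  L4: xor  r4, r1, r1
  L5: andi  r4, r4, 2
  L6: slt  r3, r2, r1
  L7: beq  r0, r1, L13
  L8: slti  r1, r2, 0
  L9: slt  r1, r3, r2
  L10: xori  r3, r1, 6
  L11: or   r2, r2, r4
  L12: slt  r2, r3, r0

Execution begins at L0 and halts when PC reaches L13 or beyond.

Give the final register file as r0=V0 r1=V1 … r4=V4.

PC=0  add  r3, r3, r0        | r0=0 r1=14 r2=13 r3=14 r4=3
PC=1  andi  r1, r1, 14       | r0=0 r1=14 r2=13 r3=14 r4=3
PC=2  bne  r1, r0, L11       | r0=0 r1=14 r2=13 r3=14 r4=3  [TAKEN]
PC=3  ori   r1, r4, 14       | r0=0 r1=15 r2=13 r3=14 r4=3
PC=11 or   r2, r2, r4        | r0=0 r1=15 r2=15 r3=14 r4=3
PC=12 slt  r2, r3, r0        | r0=0 r1=15 r2=0 r3=14 r4=3

r0=0 r1=15 r2=0 r3=14 r4=3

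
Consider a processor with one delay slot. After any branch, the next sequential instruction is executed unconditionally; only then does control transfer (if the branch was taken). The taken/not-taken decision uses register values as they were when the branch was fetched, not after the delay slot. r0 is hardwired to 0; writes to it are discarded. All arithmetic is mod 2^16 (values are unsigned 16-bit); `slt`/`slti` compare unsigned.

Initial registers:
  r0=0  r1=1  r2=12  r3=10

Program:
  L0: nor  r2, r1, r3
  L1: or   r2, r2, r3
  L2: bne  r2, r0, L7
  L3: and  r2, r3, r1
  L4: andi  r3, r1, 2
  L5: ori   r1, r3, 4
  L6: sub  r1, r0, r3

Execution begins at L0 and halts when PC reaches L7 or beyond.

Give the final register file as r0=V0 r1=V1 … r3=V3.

  step pc=0: nor  r2, r1, r3  regs=(0,1,65524,10)
  step pc=1: or   r2, r2, r3  regs=(0,1,65534,10)
  step pc=2: bne  r2, r0, L7  cond=T  regs=(0,1,65534,10)
  step pc=3: and  r2, r3, r1  regs=(0,1,0,10)

r0=0 r1=1 r2=0 r3=10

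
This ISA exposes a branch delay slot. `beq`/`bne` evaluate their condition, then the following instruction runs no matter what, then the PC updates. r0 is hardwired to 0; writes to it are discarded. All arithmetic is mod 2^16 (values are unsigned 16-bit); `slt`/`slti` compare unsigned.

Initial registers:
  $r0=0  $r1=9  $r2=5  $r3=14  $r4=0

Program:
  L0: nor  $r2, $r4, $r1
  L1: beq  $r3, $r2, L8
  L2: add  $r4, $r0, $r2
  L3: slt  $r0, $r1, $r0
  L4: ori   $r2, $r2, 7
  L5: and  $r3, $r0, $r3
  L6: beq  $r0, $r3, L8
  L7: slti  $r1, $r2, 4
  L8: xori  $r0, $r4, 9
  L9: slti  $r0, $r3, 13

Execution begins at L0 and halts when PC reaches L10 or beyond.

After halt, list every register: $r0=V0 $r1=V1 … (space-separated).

[0] nor  $r2, $r4, $r1  →  {$r0:0, $r1:9, $r2:65526, $r3:14, $r4:0}
[1] beq  $r3, $r2, L8  →  {$r0:0, $r1:9, $r2:65526, $r3:14, $r4:0}  ⟨branch fallthrough⟩
[2] add  $r4, $r0, $r2  →  {$r0:0, $r1:9, $r2:65526, $r3:14, $r4:65526}
[3] slt  $r0, $r1, $r0  →  {$r0:0, $r1:9, $r2:65526, $r3:14, $r4:65526}
[4] ori   $r2, $r2, 7  →  {$r0:0, $r1:9, $r2:65527, $r3:14, $r4:65526}
[5] and  $r3, $r0, $r3  →  {$r0:0, $r1:9, $r2:65527, $r3:0, $r4:65526}
[6] beq  $r0, $r3, L8  →  {$r0:0, $r1:9, $r2:65527, $r3:0, $r4:65526}  ⟨branch taken⟩
[7] slti  $r1, $r2, 4  →  {$r0:0, $r1:0, $r2:65527, $r3:0, $r4:65526}
[8] xori  $r0, $r4, 9  →  {$r0:0, $r1:0, $r2:65527, $r3:0, $r4:65526}
[9] slti  $r0, $r3, 13  →  {$r0:0, $r1:0, $r2:65527, $r3:0, $r4:65526}

$r0=0 $r1=0 $r2=65527 $r3=0 $r4=65526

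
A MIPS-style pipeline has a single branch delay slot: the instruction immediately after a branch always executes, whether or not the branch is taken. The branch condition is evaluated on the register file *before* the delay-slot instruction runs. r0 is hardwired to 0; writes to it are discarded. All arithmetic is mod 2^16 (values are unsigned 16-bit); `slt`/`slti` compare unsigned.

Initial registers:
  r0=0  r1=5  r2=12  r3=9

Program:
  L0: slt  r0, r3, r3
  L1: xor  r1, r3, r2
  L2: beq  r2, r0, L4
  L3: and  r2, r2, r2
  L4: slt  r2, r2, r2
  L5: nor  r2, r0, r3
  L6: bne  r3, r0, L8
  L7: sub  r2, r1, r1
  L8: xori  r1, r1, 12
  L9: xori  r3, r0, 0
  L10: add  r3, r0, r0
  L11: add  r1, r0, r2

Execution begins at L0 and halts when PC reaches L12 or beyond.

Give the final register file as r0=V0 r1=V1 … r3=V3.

r0=0 r1=0 r2=0 r3=0

[0] slt  r0, r3, r3  →  {r0:0, r1:5, r2:12, r3:9}
[1] xor  r1, r3, r2  →  {r0:0, r1:5, r2:12, r3:9}
[2] beq  r2, r0, L4  →  {r0:0, r1:5, r2:12, r3:9}  ⟨branch fallthrough⟩
[3] and  r2, r2, r2  →  {r0:0, r1:5, r2:12, r3:9}
[4] slt  r2, r2, r2  →  {r0:0, r1:5, r2:0, r3:9}
[5] nor  r2, r0, r3  →  {r0:0, r1:5, r2:65526, r3:9}
[6] bne  r3, r0, L8  →  {r0:0, r1:5, r2:65526, r3:9}  ⟨branch taken⟩
[7] sub  r2, r1, r1  →  {r0:0, r1:5, r2:0, r3:9}
[8] xori  r1, r1, 12  →  {r0:0, r1:9, r2:0, r3:9}
[9] xori  r3, r0, 0  →  {r0:0, r1:9, r2:0, r3:0}
[10] add  r3, r0, r0  →  {r0:0, r1:9, r2:0, r3:0}
[11] add  r1, r0, r2  →  {r0:0, r1:0, r2:0, r3:0}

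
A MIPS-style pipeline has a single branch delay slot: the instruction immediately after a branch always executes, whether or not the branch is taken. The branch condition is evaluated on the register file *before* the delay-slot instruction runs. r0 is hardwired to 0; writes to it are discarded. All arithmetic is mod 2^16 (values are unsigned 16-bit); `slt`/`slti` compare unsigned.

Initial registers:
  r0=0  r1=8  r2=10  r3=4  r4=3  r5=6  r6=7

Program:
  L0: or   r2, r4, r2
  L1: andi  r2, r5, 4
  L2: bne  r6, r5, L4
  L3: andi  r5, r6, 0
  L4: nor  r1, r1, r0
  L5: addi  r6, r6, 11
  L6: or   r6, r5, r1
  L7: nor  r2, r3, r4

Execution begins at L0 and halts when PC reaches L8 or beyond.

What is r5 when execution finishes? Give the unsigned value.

0

#0 or   r2, r4, r2 ; 0/8/11/4/3/6/7
#1 andi  r2, r5, 4 ; 0/8/4/4/3/6/7
#2 bne  r6, r5, L4 ; 0/8/4/4/3/6/7 ; →target
#3 andi  r5, r6, 0 ; 0/8/4/4/3/0/7
#4 nor  r1, r1, r0 ; 0/65527/4/4/3/0/7
#5 addi  r6, r6, 11 ; 0/65527/4/4/3/0/18
#6 or   r6, r5, r1 ; 0/65527/4/4/3/0/65527
#7 nor  r2, r3, r4 ; 0/65527/65528/4/3/0/65527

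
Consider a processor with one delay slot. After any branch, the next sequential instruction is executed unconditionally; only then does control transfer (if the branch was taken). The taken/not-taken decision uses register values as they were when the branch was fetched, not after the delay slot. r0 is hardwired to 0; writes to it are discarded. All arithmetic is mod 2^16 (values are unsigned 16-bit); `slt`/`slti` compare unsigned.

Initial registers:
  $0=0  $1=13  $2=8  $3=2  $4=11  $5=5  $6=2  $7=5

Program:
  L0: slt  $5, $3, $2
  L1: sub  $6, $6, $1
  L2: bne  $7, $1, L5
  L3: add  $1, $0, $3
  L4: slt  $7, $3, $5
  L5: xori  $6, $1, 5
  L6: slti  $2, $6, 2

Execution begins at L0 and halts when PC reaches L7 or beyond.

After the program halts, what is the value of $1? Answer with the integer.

2

PC=0  slt  $5, $3, $2        | $0=0 $1=13 $2=8 $3=2 $4=11 $5=1 $6=2 $7=5
PC=1  sub  $6, $6, $1        | $0=0 $1=13 $2=8 $3=2 $4=11 $5=1 $6=65525 $7=5
PC=2  bne  $7, $1, L5        | $0=0 $1=13 $2=8 $3=2 $4=11 $5=1 $6=65525 $7=5  [TAKEN]
PC=3  add  $1, $0, $3        | $0=0 $1=2 $2=8 $3=2 $4=11 $5=1 $6=65525 $7=5
PC=5  xori  $6, $1, 5        | $0=0 $1=2 $2=8 $3=2 $4=11 $5=1 $6=7 $7=5
PC=6  slti  $2, $6, 2        | $0=0 $1=2 $2=0 $3=2 $4=11 $5=1 $6=7 $7=5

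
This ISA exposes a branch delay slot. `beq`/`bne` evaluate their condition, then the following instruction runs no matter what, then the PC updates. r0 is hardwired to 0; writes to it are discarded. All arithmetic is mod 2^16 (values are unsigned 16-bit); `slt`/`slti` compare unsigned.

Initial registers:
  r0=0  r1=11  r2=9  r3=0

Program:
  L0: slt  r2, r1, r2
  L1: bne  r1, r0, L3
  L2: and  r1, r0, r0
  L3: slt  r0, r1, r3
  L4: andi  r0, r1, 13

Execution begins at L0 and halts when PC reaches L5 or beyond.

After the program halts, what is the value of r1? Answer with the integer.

0

#0 slt  r2, r1, r2 ; 0/11/0/0
#1 bne  r1, r0, L3 ; 0/11/0/0 ; →target
#2 and  r1, r0, r0 ; 0/0/0/0
#3 slt  r0, r1, r3 ; 0/0/0/0
#4 andi  r0, r1, 13 ; 0/0/0/0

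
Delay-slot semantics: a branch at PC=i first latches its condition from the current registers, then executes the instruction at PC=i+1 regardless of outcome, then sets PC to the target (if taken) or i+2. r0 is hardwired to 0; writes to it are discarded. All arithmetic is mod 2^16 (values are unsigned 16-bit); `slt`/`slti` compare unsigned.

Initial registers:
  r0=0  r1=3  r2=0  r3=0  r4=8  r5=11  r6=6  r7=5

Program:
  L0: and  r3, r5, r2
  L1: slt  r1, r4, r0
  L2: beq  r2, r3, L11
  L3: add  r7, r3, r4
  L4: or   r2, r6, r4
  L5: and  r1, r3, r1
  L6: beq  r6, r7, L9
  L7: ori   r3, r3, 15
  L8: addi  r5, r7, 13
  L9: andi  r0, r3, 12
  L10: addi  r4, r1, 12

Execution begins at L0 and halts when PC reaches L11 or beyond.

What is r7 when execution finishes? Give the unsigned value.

PC=0  and  r3, r5, r2        | r0=0 r1=3 r2=0 r3=0 r4=8 r5=11 r6=6 r7=5
PC=1  slt  r1, r4, r0        | r0=0 r1=0 r2=0 r3=0 r4=8 r5=11 r6=6 r7=5
PC=2  beq  r2, r3, L11       | r0=0 r1=0 r2=0 r3=0 r4=8 r5=11 r6=6 r7=5  [TAKEN]
PC=3  add  r7, r3, r4        | r0=0 r1=0 r2=0 r3=0 r4=8 r5=11 r6=6 r7=8

8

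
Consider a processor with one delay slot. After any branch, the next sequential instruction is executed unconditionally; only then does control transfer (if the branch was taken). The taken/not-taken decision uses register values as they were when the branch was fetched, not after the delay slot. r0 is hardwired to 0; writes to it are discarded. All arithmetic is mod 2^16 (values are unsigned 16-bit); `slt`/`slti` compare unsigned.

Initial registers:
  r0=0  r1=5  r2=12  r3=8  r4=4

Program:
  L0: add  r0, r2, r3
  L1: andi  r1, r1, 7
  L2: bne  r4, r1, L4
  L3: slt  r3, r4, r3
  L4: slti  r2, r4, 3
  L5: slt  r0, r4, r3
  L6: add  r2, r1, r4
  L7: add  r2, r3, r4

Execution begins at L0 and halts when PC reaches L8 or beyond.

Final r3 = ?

  step pc=0: add  r0, r2, r3  regs=(0,5,12,8,4)
  step pc=1: andi  r1, r1, 7  regs=(0,5,12,8,4)
  step pc=2: bne  r4, r1, L4  cond=T  regs=(0,5,12,8,4)
  step pc=3: slt  r3, r4, r3  regs=(0,5,12,1,4)
  step pc=4: slti  r2, r4, 3  regs=(0,5,0,1,4)
  step pc=5: slt  r0, r4, r3  regs=(0,5,0,1,4)
  step pc=6: add  r2, r1, r4  regs=(0,5,9,1,4)
  step pc=7: add  r2, r3, r4  regs=(0,5,5,1,4)

1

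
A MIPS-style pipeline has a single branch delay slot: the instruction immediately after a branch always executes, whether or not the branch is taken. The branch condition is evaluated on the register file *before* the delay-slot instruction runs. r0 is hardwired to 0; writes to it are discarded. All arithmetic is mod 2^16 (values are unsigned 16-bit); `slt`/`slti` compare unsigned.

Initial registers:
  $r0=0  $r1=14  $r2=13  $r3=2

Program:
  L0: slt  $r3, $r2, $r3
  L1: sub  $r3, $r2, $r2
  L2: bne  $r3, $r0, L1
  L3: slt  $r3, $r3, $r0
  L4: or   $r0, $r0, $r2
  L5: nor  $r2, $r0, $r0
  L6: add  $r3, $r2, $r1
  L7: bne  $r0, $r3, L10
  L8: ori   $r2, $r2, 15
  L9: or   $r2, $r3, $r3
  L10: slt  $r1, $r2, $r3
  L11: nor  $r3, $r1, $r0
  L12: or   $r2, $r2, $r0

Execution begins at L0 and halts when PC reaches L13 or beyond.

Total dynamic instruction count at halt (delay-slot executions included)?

12

  step pc=0: slt  $r3, $r2, $r3  regs=(0,14,13,0)
  step pc=1: sub  $r3, $r2, $r2  regs=(0,14,13,0)
  step pc=2: bne  $r3, $r0, L1  cond=F  regs=(0,14,13,0)
  step pc=3: slt  $r3, $r3, $r0  regs=(0,14,13,0)
  step pc=4: or   $r0, $r0, $r2  regs=(0,14,13,0)
  step pc=5: nor  $r2, $r0, $r0  regs=(0,14,65535,0)
  step pc=6: add  $r3, $r2, $r1  regs=(0,14,65535,13)
  step pc=7: bne  $r0, $r3, L10  cond=T  regs=(0,14,65535,13)
  step pc=8: ori   $r2, $r2, 15  regs=(0,14,65535,13)
  step pc=10: slt  $r1, $r2, $r3  regs=(0,0,65535,13)
  step pc=11: nor  $r3, $r1, $r0  regs=(0,0,65535,65535)
  step pc=12: or   $r2, $r2, $r0  regs=(0,0,65535,65535)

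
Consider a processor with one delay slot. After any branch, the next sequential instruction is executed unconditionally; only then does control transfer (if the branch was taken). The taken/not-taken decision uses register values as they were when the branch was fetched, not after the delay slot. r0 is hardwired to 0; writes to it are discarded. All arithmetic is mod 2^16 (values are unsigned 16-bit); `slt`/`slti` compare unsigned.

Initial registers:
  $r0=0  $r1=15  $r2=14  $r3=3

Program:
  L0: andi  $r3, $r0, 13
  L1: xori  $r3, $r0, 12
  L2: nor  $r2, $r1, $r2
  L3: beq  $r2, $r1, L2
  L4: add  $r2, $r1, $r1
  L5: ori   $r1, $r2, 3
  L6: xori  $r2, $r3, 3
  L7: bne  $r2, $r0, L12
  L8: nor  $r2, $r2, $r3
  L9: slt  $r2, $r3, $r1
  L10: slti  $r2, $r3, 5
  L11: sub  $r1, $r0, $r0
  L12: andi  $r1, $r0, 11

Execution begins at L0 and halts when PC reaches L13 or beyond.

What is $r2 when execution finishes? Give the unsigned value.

  step pc=0: andi  $r3, $r0, 13  regs=(0,15,14,0)
  step pc=1: xori  $r3, $r0, 12  regs=(0,15,14,12)
  step pc=2: nor  $r2, $r1, $r2  regs=(0,15,65520,12)
  step pc=3: beq  $r2, $r1, L2  cond=F  regs=(0,15,65520,12)
  step pc=4: add  $r2, $r1, $r1  regs=(0,15,30,12)
  step pc=5: ori   $r1, $r2, 3  regs=(0,31,30,12)
  step pc=6: xori  $r2, $r3, 3  regs=(0,31,15,12)
  step pc=7: bne  $r2, $r0, L12  cond=T  regs=(0,31,15,12)
  step pc=8: nor  $r2, $r2, $r3  regs=(0,31,65520,12)
  step pc=12: andi  $r1, $r0, 11  regs=(0,0,65520,12)

65520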